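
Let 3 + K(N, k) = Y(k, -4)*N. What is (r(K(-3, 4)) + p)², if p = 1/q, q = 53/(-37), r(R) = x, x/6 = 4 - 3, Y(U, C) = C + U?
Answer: 78961/2809 ≈ 28.110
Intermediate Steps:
K(N, k) = -3 + N*(-4 + k) (K(N, k) = -3 + (-4 + k)*N = -3 + N*(-4 + k))
x = 6 (x = 6*(4 - 3) = 6*1 = 6)
r(R) = 6
q = -53/37 (q = 53*(-1/37) = -53/37 ≈ -1.4324)
p = -37/53 (p = 1/(-53/37) = -37/53 ≈ -0.69811)
(r(K(-3, 4)) + p)² = (6 - 37/53)² = (281/53)² = 78961/2809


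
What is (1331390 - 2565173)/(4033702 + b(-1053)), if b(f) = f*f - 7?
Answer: -411261/1714168 ≈ -0.23992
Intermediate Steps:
b(f) = -7 + f² (b(f) = f² - 7 = -7 + f²)
(1331390 - 2565173)/(4033702 + b(-1053)) = (1331390 - 2565173)/(4033702 + (-7 + (-1053)²)) = -1233783/(4033702 + (-7 + 1108809)) = -1233783/(4033702 + 1108802) = -1233783/5142504 = -1233783*1/5142504 = -411261/1714168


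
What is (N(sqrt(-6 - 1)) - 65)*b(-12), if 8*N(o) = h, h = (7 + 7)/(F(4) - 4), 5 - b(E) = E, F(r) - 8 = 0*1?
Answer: -17561/16 ≈ -1097.6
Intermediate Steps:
F(r) = 8 (F(r) = 8 + 0*1 = 8 + 0 = 8)
b(E) = 5 - E
h = 7/2 (h = (7 + 7)/(8 - 4) = 14/4 = 14*(1/4) = 7/2 ≈ 3.5000)
N(o) = 7/16 (N(o) = (1/8)*(7/2) = 7/16)
(N(sqrt(-6 - 1)) - 65)*b(-12) = (7/16 - 65)*(5 - 1*(-12)) = -1033*(5 + 12)/16 = -1033/16*17 = -17561/16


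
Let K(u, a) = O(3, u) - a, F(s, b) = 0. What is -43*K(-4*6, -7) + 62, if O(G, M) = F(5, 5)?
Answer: -239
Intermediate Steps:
O(G, M) = 0
K(u, a) = -a (K(u, a) = 0 - a = -a)
-43*K(-4*6, -7) + 62 = -(-43)*(-7) + 62 = -43*7 + 62 = -301 + 62 = -239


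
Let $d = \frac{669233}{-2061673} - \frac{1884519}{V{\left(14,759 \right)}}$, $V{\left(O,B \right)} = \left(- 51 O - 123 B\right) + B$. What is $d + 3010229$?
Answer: $\frac{21448450326093485}{7125141888} \approx 3.0102 \cdot 10^{6}$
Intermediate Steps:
$V{\left(O,B \right)} = - 122 B - 51 O$ ($V{\left(O,B \right)} = \left(- 123 B - 51 O\right) + B = - 122 B - 51 O$)
$d = \frac{141585721133}{7125141888}$ ($d = \frac{669233}{-2061673} - \frac{1884519}{\left(-122\right) 759 - 714} = 669233 \left(- \frac{1}{2061673}\right) - \frac{1884519}{-92598 - 714} = - \frac{669233}{2061673} - \frac{1884519}{-93312} = - \frac{669233}{2061673} - - \frac{69797}{3456} = - \frac{669233}{2061673} + \frac{69797}{3456} = \frac{141585721133}{7125141888} \approx 19.871$)
$d + 3010229 = \frac{141585721133}{7125141888} + 3010229 = \frac{21448450326093485}{7125141888}$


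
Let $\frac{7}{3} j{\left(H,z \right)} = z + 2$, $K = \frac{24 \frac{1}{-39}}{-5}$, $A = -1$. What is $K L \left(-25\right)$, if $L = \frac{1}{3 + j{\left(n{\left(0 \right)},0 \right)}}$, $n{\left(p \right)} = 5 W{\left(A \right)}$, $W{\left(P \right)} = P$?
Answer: $- \frac{280}{351} \approx -0.79772$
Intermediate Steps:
$n{\left(p \right)} = -5$ ($n{\left(p \right)} = 5 \left(-1\right) = -5$)
$K = \frac{8}{65}$ ($K = 24 \left(- \frac{1}{39}\right) \left(- \frac{1}{5}\right) = \left(- \frac{8}{13}\right) \left(- \frac{1}{5}\right) = \frac{8}{65} \approx 0.12308$)
$j{\left(H,z \right)} = \frac{6}{7} + \frac{3 z}{7}$ ($j{\left(H,z \right)} = \frac{3 \left(z + 2\right)}{7} = \frac{3 \left(2 + z\right)}{7} = \frac{6}{7} + \frac{3 z}{7}$)
$L = \frac{7}{27}$ ($L = \frac{1}{3 + \left(\frac{6}{7} + \frac{3}{7} \cdot 0\right)} = \frac{1}{3 + \left(\frac{6}{7} + 0\right)} = \frac{1}{3 + \frac{6}{7}} = \frac{1}{\frac{27}{7}} = \frac{7}{27} \approx 0.25926$)
$K L \left(-25\right) = \frac{8}{65} \cdot \frac{7}{27} \left(-25\right) = \frac{56}{1755} \left(-25\right) = - \frac{280}{351}$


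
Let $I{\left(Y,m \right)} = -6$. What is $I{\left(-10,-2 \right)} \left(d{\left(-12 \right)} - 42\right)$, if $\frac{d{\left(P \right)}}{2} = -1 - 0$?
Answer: $264$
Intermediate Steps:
$d{\left(P \right)} = -2$ ($d{\left(P \right)} = 2 \left(-1 - 0\right) = 2 \left(-1 + 0\right) = 2 \left(-1\right) = -2$)
$I{\left(-10,-2 \right)} \left(d{\left(-12 \right)} - 42\right) = - 6 \left(-2 - 42\right) = \left(-6\right) \left(-44\right) = 264$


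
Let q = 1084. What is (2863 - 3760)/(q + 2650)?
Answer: -897/3734 ≈ -0.24022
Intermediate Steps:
(2863 - 3760)/(q + 2650) = (2863 - 3760)/(1084 + 2650) = -897/3734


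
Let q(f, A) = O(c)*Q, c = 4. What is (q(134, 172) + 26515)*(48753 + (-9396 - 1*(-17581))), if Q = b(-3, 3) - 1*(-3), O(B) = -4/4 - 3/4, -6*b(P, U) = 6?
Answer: 1509511787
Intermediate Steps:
b(P, U) = -1 (b(P, U) = -⅙*6 = -1)
O(B) = -7/4 (O(B) = -4*¼ - 3*¼ = -1 - ¾ = -7/4)
Q = 2 (Q = -1 - 1*(-3) = -1 + 3 = 2)
q(f, A) = -7/2 (q(f, A) = -7/4*2 = -7/2)
(q(134, 172) + 26515)*(48753 + (-9396 - 1*(-17581))) = (-7/2 + 26515)*(48753 + (-9396 - 1*(-17581))) = 53023*(48753 + (-9396 + 17581))/2 = 53023*(48753 + 8185)/2 = (53023/2)*56938 = 1509511787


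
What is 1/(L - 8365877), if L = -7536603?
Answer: -1/15902480 ≈ -6.2883e-8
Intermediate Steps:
1/(L - 8365877) = 1/(-7536603 - 8365877) = 1/(-15902480) = -1/15902480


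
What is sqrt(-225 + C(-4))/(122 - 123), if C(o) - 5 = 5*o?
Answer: -4*I*sqrt(15) ≈ -15.492*I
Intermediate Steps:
C(o) = 5 + 5*o
sqrt(-225 + C(-4))/(122 - 123) = sqrt(-225 + (5 + 5*(-4)))/(122 - 123) = sqrt(-225 + (5 - 20))/(-1) = -sqrt(-225 - 15) = -sqrt(-240) = -4*I*sqrt(15)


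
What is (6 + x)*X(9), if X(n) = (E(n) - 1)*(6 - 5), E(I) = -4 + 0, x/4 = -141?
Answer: 2790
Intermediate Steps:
x = -564 (x = 4*(-141) = -564)
E(I) = -4
X(n) = -5 (X(n) = (-4 - 1)*(6 - 5) = -5*1 = -5)
(6 + x)*X(9) = (6 - 564)*(-5) = -558*(-5) = 2790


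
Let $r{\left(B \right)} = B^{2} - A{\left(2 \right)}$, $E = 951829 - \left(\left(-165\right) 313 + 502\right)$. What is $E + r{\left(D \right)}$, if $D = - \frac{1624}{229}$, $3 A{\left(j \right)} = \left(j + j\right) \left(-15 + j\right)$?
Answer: $\frac{157801203016}{157323} \approx 1.003 \cdot 10^{6}$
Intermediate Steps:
$A{\left(j \right)} = \frac{2 j \left(-15 + j\right)}{3}$ ($A{\left(j \right)} = \frac{\left(j + j\right) \left(-15 + j\right)}{3} = \frac{2 j \left(-15 + j\right)}{3}$)
$D = - \frac{1624}{229}$ ($D = \left(-1624\right) \frac{1}{229} = - \frac{1624}{229} \approx -7.0917$)
$E = 1002972$ ($E = 951829 - \left(-51645 + 502\right) = 951829 - -51143 = 951829 + 51143 = 1002972$)
$r{\left(B \right)} = \frac{52}{3} + B^{2}$ ($r{\left(B \right)} = B^{2} - \frac{2}{3} \cdot 2 \left(-15 + 2\right) = B^{2} - \frac{2}{3} \cdot 2 \left(-13\right) = B^{2} - - \frac{52}{3} = B^{2} + \frac{52}{3} = \frac{52}{3} + B^{2}$)
$E + r{\left(D \right)} = 1002972 + \left(\frac{52}{3} + \left(- \frac{1624}{229}\right)^{2}\right) = 1002972 + \left(\frac{52}{3} + \frac{2637376}{52441}\right) = 1002972 + \frac{10639060}{157323} = \frac{157801203016}{157323}$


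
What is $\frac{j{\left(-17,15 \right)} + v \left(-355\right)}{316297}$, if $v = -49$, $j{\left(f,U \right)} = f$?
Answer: $\frac{17378}{316297} \approx 0.054942$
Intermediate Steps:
$\frac{j{\left(-17,15 \right)} + v \left(-355\right)}{316297} = \frac{-17 - -17395}{316297} = \left(-17 + 17395\right) \frac{1}{316297} = 17378 \cdot \frac{1}{316297} = \frac{17378}{316297}$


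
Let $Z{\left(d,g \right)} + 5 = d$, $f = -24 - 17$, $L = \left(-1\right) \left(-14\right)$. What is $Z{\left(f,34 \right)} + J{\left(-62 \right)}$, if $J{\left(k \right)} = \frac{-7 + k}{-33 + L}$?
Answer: $- \frac{805}{19} \approx -42.368$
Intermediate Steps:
$L = 14$
$J{\left(k \right)} = \frac{7}{19} - \frac{k}{19}$ ($J{\left(k \right)} = \frac{-7 + k}{-33 + 14} = \frac{-7 + k}{-19} = \left(-7 + k\right) \left(- \frac{1}{19}\right) = \frac{7}{19} - \frac{k}{19}$)
$f = -41$
$Z{\left(d,g \right)} = -5 + d$
$Z{\left(f,34 \right)} + J{\left(-62 \right)} = \left(-5 - 41\right) + \left(\frac{7}{19} - - \frac{62}{19}\right) = -46 + \left(\frac{7}{19} + \frac{62}{19}\right) = -46 + \frac{69}{19} = - \frac{805}{19}$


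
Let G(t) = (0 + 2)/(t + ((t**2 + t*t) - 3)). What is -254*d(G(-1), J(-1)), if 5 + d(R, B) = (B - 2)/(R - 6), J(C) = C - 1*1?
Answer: 7874/7 ≈ 1124.9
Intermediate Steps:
J(C) = -1 + C (J(C) = C - 1 = -1 + C)
G(t) = 2/(-3 + t + 2*t**2) (G(t) = 2/(t + ((t**2 + t**2) - 3)) = 2/(t + (2*t**2 - 3)) = 2/(t + (-3 + 2*t**2)) = 2/(-3 + t + 2*t**2))
d(R, B) = -5 + (-2 + B)/(-6 + R) (d(R, B) = -5 + (B - 2)/(R - 6) = -5 + (-2 + B)/(-6 + R))
-254*d(G(-1), J(-1)) = -254*(28 + (-1 - 1) - 10/(-3 - 1 + 2*(-1)**2))/(-6 + 2/(-3 - 1 + 2*(-1)**2)) = -254*(28 - 2 - 10/(-3 - 1 + 2*1))/(-6 + 2/(-3 - 1 + 2*1)) = -254*(28 - 2 - 10/(-3 - 1 + 2))/(-6 + 2/(-3 - 1 + 2)) = -254*(28 - 2 - 10/(-2))/(-6 + 2/(-2)) = -254*(28 - 2 - 10*(-1)/2)/(-6 + 2*(-1/2)) = -254*(28 - 2 - 5*(-1))/(-6 - 1) = -254*(28 - 2 + 5)/(-7) = -(-254)*31/7 = -254*(-31/7) = 7874/7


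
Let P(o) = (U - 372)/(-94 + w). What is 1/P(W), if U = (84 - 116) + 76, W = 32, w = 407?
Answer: -313/328 ≈ -0.95427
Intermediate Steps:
U = 44 (U = -32 + 76 = 44)
P(o) = -328/313 (P(o) = (44 - 372)/(-94 + 407) = -328/313)
1/P(W) = 1/(-328/313) = -313/328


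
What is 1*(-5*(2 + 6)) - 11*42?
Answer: -502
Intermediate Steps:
1*(-5*(2 + 6)) - 11*42 = 1*(-5*8) - 462 = 1*(-40) - 462 = -40 - 462 = -502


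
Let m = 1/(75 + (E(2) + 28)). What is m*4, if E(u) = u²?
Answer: 4/107 ≈ 0.037383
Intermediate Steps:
m = 1/107 (m = 1/(75 + (2² + 28)) = 1/(75 + (4 + 28)) = 1/(75 + 32) = 1/107 ≈ 0.0093458)
m*4 = (1/107)*4 = 4/107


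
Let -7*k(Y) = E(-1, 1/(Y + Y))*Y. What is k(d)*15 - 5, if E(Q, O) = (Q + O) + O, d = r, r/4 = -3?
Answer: -230/7 ≈ -32.857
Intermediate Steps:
r = -12 (r = 4*(-3) = -12)
d = -12
E(Q, O) = Q + 2*O (E(Q, O) = (O + Q) + O = Q + 2*O)
k(Y) = -Y*(-1 + 1/Y)/7 (k(Y) = -(-1 + 2/(Y + Y))*Y/7 = -(-1 + 2/((2*Y)))*Y/7 = -(-1 + 2*(1/(2*Y)))*Y/7 = -(-1 + 1/Y)*Y/7 = -Y*(-1 + 1/Y)/7)
k(d)*15 - 5 = (-⅐ + (⅐)*(-12))*15 - 5 = (-⅐ - 12/7)*15 - 5 = -13/7*15 - 5 = -195/7 - 5 = -230/7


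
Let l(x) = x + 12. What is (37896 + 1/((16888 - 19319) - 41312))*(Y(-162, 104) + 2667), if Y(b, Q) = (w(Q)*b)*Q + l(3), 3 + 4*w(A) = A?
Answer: -33369193554510/2083 ≈ -1.6020e+10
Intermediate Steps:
w(A) = -¾ + A/4
l(x) = 12 + x
Y(b, Q) = 15 + Q*b*(-¾ + Q/4) (Y(b, Q) = ((-¾ + Q/4)*b)*Q + (12 + 3) = (b*(-¾ + Q/4))*Q + 15 = Q*b*(-¾ + Q/4) + 15 = 15 + Q*b*(-¾ + Q/4))
(37896 + 1/((16888 - 19319) - 41312))*(Y(-162, 104) + 2667) = (37896 + 1/((16888 - 19319) - 41312))*((15 + (¼)*104*(-162)*(-3 + 104)) + 2667) = (37896 + 1/(-2431 - 41312))*((15 + (¼)*104*(-162)*101) + 2667) = (37896 + 1/(-43743))*((15 - 425412) + 2667) = (37896 - 1/43743)*(-425397 + 2667) = (1657684727/43743)*(-422730) = -33369193554510/2083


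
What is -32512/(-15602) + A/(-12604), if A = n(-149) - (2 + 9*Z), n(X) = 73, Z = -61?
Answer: 50013501/24580951 ≈ 2.0346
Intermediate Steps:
A = 620 (A = 73 - (2 + 9*(-61)) = 73 - (2 - 549) = 73 - 1*(-547) = 73 + 547 = 620)
-32512/(-15602) + A/(-12604) = -32512/(-15602) + 620/(-12604) = -32512*(-1/15602) + 620*(-1/12604) = 16256/7801 - 155/3151 = 50013501/24580951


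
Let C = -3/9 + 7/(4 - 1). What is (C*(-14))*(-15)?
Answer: 420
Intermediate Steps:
C = 2 (C = -3*⅑ + 7/3 = -⅓ + 7*(⅓) = -⅓ + 7/3 = 2)
(C*(-14))*(-15) = (2*(-14))*(-15) = -28*(-15) = 420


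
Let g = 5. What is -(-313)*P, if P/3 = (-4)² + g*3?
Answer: 29109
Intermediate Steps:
P = 93 (P = 3*((-4)² + 5*3) = 3*(16 + 15) = 3*31 = 93)
-(-313)*P = -(-313)*93 = -313*(-93) = 29109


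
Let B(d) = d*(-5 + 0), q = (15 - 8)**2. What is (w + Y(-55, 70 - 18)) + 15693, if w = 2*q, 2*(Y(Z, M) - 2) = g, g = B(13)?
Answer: 31521/2 ≈ 15761.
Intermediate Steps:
q = 49 (q = 7**2 = 49)
B(d) = -5*d (B(d) = d*(-5) = -5*d)
g = -65 (g = -5*13 = -65)
Y(Z, M) = -61/2 (Y(Z, M) = 2 + (1/2)*(-65) = 2 - 65/2 = -61/2)
w = 98 (w = 2*49 = 98)
(w + Y(-55, 70 - 18)) + 15693 = (98 - 61/2) + 15693 = 135/2 + 15693 = 31521/2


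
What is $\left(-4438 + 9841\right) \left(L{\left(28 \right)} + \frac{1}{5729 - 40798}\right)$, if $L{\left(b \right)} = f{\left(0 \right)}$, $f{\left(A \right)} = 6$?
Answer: $\frac{1136861439}{35069} \approx 32418.0$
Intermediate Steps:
$L{\left(b \right)} = 6$
$\left(-4438 + 9841\right) \left(L{\left(28 \right)} + \frac{1}{5729 - 40798}\right) = \left(-4438 + 9841\right) \left(6 + \frac{1}{5729 - 40798}\right) = 5403 \left(6 + \frac{1}{-35069}\right) = 5403 \left(6 - \frac{1}{35069}\right) = 5403 \cdot \frac{210413}{35069} = \frac{1136861439}{35069}$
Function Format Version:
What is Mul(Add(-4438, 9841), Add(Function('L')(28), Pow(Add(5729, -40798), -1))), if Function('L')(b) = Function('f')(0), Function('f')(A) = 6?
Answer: Rational(1136861439, 35069) ≈ 32418.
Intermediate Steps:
Function('L')(b) = 6
Mul(Add(-4438, 9841), Add(Function('L')(28), Pow(Add(5729, -40798), -1))) = Mul(Add(-4438, 9841), Add(6, Pow(Add(5729, -40798), -1))) = Mul(5403, Add(6, Pow(-35069, -1))) = Mul(5403, Add(6, Rational(-1, 35069))) = Mul(5403, Rational(210413, 35069)) = Rational(1136861439, 35069)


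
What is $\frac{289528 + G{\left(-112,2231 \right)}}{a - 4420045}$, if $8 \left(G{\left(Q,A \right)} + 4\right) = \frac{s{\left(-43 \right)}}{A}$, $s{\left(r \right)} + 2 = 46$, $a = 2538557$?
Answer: $- \frac{1291856099}{8395199456} \approx -0.15388$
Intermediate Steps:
$s{\left(r \right)} = 44$ ($s{\left(r \right)} = -2 + 46 = 44$)
$G{\left(Q,A \right)} = -4 + \frac{11}{2 A}$ ($G{\left(Q,A \right)} = -4 + \frac{44 \frac{1}{A}}{8} = -4 + \frac{11}{2 A}$)
$\frac{289528 + G{\left(-112,2231 \right)}}{a - 4420045} = \frac{289528 - \left(4 - \frac{11}{2 \cdot 2231}\right)}{2538557 - 4420045} = \frac{289528 + \left(-4 + \frac{11}{2} \cdot \frac{1}{2231}\right)}{-1881488} = \left(289528 + \left(-4 + \frac{11}{4462}\right)\right) \left(- \frac{1}{1881488}\right) = \left(289528 - \frac{17837}{4462}\right) \left(- \frac{1}{1881488}\right) = \frac{1291856099}{4462} \left(- \frac{1}{1881488}\right) = - \frac{1291856099}{8395199456}$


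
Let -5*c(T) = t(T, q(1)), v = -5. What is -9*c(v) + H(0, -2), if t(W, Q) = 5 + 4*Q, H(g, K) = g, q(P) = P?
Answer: 81/5 ≈ 16.200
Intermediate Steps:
c(T) = -9/5 (c(T) = -(5 + 4*1)/5 = -(5 + 4)/5 = -1/5*9 = -9/5)
-9*c(v) + H(0, -2) = -9*(-9/5) + 0 = 81/5 + 0 = 81/5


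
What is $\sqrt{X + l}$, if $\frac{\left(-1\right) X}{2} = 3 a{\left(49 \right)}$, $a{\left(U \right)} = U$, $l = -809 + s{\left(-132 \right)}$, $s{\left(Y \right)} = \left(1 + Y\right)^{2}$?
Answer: $\sqrt{16058} \approx 126.72$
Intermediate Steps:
$l = 16352$ ($l = -809 + \left(1 - 132\right)^{2} = -809 + \left(-131\right)^{2} = -809 + 17161 = 16352$)
$X = -294$ ($X = - 2 \cdot 3 \cdot 49 = \left(-2\right) 147 = -294$)
$\sqrt{X + l} = \sqrt{-294 + 16352} = \sqrt{16058}$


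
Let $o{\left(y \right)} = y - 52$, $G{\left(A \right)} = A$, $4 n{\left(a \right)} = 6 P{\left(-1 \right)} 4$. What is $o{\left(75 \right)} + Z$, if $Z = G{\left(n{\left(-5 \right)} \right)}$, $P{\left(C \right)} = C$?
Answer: $17$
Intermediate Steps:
$n{\left(a \right)} = -6$ ($n{\left(a \right)} = \frac{6 \left(-1\right) 4}{4} = \frac{\left(-6\right) 4}{4} = \frac{1}{4} \left(-24\right) = -6$)
$o{\left(y \right)} = -52 + y$
$Z = -6$
$o{\left(75 \right)} + Z = \left(-52 + 75\right) - 6 = 23 - 6 = 17$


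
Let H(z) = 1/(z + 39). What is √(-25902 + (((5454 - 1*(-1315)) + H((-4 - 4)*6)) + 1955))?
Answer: I*√154603/3 ≈ 131.07*I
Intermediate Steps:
H(z) = 1/(39 + z)
√(-25902 + (((5454 - 1*(-1315)) + H((-4 - 4)*6)) + 1955)) = √(-25902 + (((5454 - 1*(-1315)) + 1/(39 + (-4 - 4)*6)) + 1955)) = √(-25902 + (((5454 + 1315) + 1/(39 - 8*6)) + 1955)) = √(-25902 + ((6769 + 1/(39 - 48)) + 1955)) = √(-25902 + ((6769 + 1/(-9)) + 1955)) = √(-25902 + ((6769 - ⅑) + 1955)) = √(-25902 + (60920/9 + 1955)) = √(-25902 + 78515/9) = √(-154603/9) = I*√154603/3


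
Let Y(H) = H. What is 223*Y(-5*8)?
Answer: -8920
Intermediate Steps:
223*Y(-5*8) = 223*(-5*8) = 223*(-40) = -8920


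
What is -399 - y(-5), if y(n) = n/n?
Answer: -400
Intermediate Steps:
y(n) = 1
-399 - y(-5) = -399 - 1*1 = -399 - 1 = -400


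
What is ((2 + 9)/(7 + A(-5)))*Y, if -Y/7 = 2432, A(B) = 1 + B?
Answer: -187264/3 ≈ -62421.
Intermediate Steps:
Y = -17024 (Y = -7*2432 = -17024)
((2 + 9)/(7 + A(-5)))*Y = ((2 + 9)/(7 + (1 - 5)))*(-17024) = (11/(7 - 4))*(-17024) = (11/3)*(-17024) = -187264/3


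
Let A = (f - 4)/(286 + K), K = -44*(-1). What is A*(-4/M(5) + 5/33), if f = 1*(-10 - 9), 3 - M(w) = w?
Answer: -1633/10890 ≈ -0.14995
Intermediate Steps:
K = 44
M(w) = 3 - w
f = -19 (f = 1*(-19) = -19)
A = -23/330 (A = (-19 - 4)/(286 + 44) = -23/330 ≈ -0.069697)
A*(-4/M(5) + 5/33) = -23*(-4/(3 - 1*5) + 5/33)/330 = -23*(-4/(3 - 5) + 5*(1/33))/330 = -23*(-4/(-2) + 5/33)/330 = -23*(-4*(-½) + 5/33)/330 = -23*(2 + 5/33)/330 = -23/330*71/33 = -1633/10890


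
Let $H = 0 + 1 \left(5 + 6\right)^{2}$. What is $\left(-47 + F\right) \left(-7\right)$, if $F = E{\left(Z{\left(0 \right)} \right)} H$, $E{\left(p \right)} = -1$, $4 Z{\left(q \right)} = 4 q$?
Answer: $1176$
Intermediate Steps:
$Z{\left(q \right)} = q$ ($Z{\left(q \right)} = \frac{4 q}{4} = q$)
$H = 121$ ($H = 0 + 1 \cdot 11^{2} = 0 + 1 \cdot 121 = 0 + 121 = 121$)
$F = -121$ ($F = \left(-1\right) 121 = -121$)
$\left(-47 + F\right) \left(-7\right) = \left(-47 - 121\right) \left(-7\right) = \left(-168\right) \left(-7\right) = 1176$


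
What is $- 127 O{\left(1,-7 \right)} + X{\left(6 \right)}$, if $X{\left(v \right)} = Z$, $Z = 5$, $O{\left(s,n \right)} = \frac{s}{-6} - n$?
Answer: $- \frac{5177}{6} \approx -862.83$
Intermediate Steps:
$O{\left(s,n \right)} = - n - \frac{s}{6}$ ($O{\left(s,n \right)} = s \left(- \frac{1}{6}\right) - n = - \frac{s}{6} - n = - n - \frac{s}{6}$)
$X{\left(v \right)} = 5$
$- 127 O{\left(1,-7 \right)} + X{\left(6 \right)} = - 127 \left(\left(-1\right) \left(-7\right) - \frac{1}{6}\right) + 5 = - 127 \left(7 - \frac{1}{6}\right) + 5 = \left(-127\right) \frac{41}{6} + 5 = - \frac{5207}{6} + 5 = - \frac{5177}{6}$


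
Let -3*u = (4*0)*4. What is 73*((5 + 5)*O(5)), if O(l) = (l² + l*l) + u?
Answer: 36500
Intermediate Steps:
u = 0 (u = -4*0*4/3 = -0*4 = -⅓*0 = 0)
O(l) = 2*l² (O(l) = (l² + l*l) + 0 = (l² + l²) + 0 = 2*l² + 0 = 2*l²)
73*((5 + 5)*O(5)) = 73*((5 + 5)*(2*5²)) = 73*(10*(2*25)) = 73*(10*50) = 73*500 = 36500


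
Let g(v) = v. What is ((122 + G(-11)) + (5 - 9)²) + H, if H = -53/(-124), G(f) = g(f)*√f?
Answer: 17165/124 - 11*I*√11 ≈ 138.43 - 36.483*I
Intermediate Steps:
G(f) = f^(3/2) (G(f) = f*√f = f^(3/2))
H = 53/124 (H = -53*(-1/124) = 53/124 ≈ 0.42742)
((122 + G(-11)) + (5 - 9)²) + H = ((122 + (-11)^(3/2)) + (5 - 9)²) + 53/124 = ((122 - 11*I*√11) + (-4)²) + 53/124 = ((122 - 11*I*√11) + 16) + 53/124 = (138 - 11*I*√11) + 53/124 = 17165/124 - 11*I*√11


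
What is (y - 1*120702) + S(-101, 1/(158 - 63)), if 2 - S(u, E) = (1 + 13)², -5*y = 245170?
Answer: -169930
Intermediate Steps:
y = -49034 (y = -⅕*245170 = -49034)
S(u, E) = -194 (S(u, E) = 2 - (1 + 13)² = 2 - 1*14² = 2 - 1*196 = 2 - 196 = -194)
(y - 1*120702) + S(-101, 1/(158 - 63)) = (-49034 - 1*120702) - 194 = (-49034 - 120702) - 194 = -169736 - 194 = -169930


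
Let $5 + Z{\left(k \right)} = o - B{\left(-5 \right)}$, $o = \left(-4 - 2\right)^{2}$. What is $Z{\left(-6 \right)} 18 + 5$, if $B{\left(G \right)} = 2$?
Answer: $527$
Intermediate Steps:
$o = 36$ ($o = \left(-6\right)^{2} = 36$)
$Z{\left(k \right)} = 29$ ($Z{\left(k \right)} = -5 + \left(36 - 2\right) = -5 + 34 = 29$)
$Z{\left(-6 \right)} 18 + 5 = 29 \cdot 18 + 5 = 522 + 5 = 527$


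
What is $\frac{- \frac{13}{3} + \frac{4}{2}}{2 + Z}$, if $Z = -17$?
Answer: $\frac{7}{45} \approx 0.15556$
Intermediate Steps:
$\frac{- \frac{13}{3} + \frac{4}{2}}{2 + Z} = \frac{- \frac{13}{3} + \frac{4}{2}}{2 - 17} = \frac{\left(-13\right) \frac{1}{3} + 4 \cdot \frac{1}{2}}{-15} = \left(- \frac{13}{3} + 2\right) \left(- \frac{1}{15}\right) = \left(- \frac{7}{3}\right) \left(- \frac{1}{15}\right) = \frac{7}{45}$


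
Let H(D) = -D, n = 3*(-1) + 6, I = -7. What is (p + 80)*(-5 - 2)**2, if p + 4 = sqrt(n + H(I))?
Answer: 3724 + 49*sqrt(10) ≈ 3879.0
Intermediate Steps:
n = 3 (n = -3 + 6 = 3)
p = -4 + sqrt(10) (p = -4 + sqrt(3 - 1*(-7)) = -4 + sqrt(3 + 7) = -4 + sqrt(10) ≈ -0.83772)
(p + 80)*(-5 - 2)**2 = ((-4 + sqrt(10)) + 80)*(-5 - 2)**2 = (76 + sqrt(10))*(-7)**2 = (76 + sqrt(10))*49 = 3724 + 49*sqrt(10)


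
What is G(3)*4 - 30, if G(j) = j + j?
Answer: -6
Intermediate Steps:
G(j) = 2*j
G(3)*4 - 30 = (2*3)*4 - 30 = 6*4 - 30 = 24 - 30 = -6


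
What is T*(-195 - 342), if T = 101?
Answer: -54237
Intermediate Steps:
T*(-195 - 342) = 101*(-195 - 342) = 101*(-537) = -54237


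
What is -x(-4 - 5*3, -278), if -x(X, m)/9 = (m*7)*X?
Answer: 332766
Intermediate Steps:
x(X, m) = -63*X*m (x(X, m) = -9*m*7*X = -9*7*m*X = -63*X*m)
-x(-4 - 5*3, -278) = -(-63)*(-4 - 5*3)*(-278) = -(-63)*(-4 - 15)*(-278) = -(-63)*(-19)*(-278) = -1*(-332766) = 332766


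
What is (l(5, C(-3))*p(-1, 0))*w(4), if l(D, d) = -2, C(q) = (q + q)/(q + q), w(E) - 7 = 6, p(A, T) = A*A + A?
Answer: 0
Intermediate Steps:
p(A, T) = A + A**2 (p(A, T) = A**2 + A = A + A**2)
w(E) = 13 (w(E) = 7 + 6 = 13)
C(q) = 1 (C(q) = (2*q)/((2*q)) = (2*q)*(1/(2*q)) = 1)
(l(5, C(-3))*p(-1, 0))*w(4) = -(-2)*(1 - 1)*13 = -(-2)*0*13 = -2*0*13 = 0*13 = 0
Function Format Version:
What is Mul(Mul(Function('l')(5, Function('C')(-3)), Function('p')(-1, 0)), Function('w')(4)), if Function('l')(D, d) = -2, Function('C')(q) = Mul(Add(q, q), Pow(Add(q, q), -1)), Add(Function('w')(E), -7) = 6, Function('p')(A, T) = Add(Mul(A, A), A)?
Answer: 0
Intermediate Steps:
Function('p')(A, T) = Add(A, Pow(A, 2)) (Function('p')(A, T) = Add(Pow(A, 2), A) = Add(A, Pow(A, 2)))
Function('w')(E) = 13 (Function('w')(E) = Add(7, 6) = 13)
Function('C')(q) = 1 (Function('C')(q) = Mul(Mul(2, q), Pow(Mul(2, q), -1)) = Mul(Mul(2, q), Mul(Rational(1, 2), Pow(q, -1))) = 1)
Mul(Mul(Function('l')(5, Function('C')(-3)), Function('p')(-1, 0)), Function('w')(4)) = Mul(Mul(-2, Mul(-1, Add(1, -1))), 13) = Mul(Mul(-2, Mul(-1, 0)), 13) = Mul(Mul(-2, 0), 13) = Mul(0, 13) = 0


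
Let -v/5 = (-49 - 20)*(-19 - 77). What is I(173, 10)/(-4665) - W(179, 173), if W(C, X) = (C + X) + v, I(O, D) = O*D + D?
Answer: 10190732/311 ≈ 32768.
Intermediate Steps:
I(O, D) = D + D*O (I(O, D) = D*O + D = D + D*O)
v = -33120 (v = -5*(-49 - 20)*(-19 - 77) = -(-345)*(-96) = -5*6624 = -33120)
W(C, X) = -33120 + C + X (W(C, X) = (C + X) - 33120 = -33120 + C + X)
I(173, 10)/(-4665) - W(179, 173) = (10*(1 + 173))/(-4665) - (-33120 + 179 + 173) = (10*174)*(-1/4665) - 1*(-32768) = 1740*(-1/4665) + 32768 = -116/311 + 32768 = 10190732/311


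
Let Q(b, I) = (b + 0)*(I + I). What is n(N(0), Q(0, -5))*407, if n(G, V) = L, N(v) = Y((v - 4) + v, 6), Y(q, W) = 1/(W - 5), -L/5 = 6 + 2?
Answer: -16280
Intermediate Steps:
Q(b, I) = 2*I*b (Q(b, I) = b*(2*I) = 2*I*b)
L = -40 (L = -5*(6 + 2) = -5*8 = -40)
Y(q, W) = 1/(-5 + W)
N(v) = 1 (N(v) = 1/(-5 + 6) = 1/1 = 1)
n(G, V) = -40
n(N(0), Q(0, -5))*407 = -40*407 = -16280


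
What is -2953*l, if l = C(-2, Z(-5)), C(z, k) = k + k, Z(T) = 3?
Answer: -17718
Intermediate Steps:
C(z, k) = 2*k
l = 6 (l = 2*3 = 6)
-2953*l = -2953*6 = -17718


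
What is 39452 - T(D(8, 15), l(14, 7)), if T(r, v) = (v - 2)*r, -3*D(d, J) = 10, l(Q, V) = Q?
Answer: 39492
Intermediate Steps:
D(d, J) = -10/3 (D(d, J) = -⅓*10 = -10/3)
T(r, v) = r*(-2 + v) (T(r, v) = (-2 + v)*r = r*(-2 + v))
39452 - T(D(8, 15), l(14, 7)) = 39452 - (-10)*(-2 + 14)/3 = 39452 - (-10)*12/3 = 39452 - 1*(-40) = 39452 + 40 = 39492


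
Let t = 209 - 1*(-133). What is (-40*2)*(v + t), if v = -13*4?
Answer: -23200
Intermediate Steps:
t = 342 (t = 209 + 133 = 342)
v = -52
(-40*2)*(v + t) = (-40*2)*(-52 + 342) = -80*290 = -23200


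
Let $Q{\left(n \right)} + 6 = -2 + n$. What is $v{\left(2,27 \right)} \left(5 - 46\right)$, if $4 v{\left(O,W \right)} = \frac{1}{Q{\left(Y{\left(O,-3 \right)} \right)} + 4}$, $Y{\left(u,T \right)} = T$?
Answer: $\frac{41}{28} \approx 1.4643$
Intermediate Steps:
$Q{\left(n \right)} = -8 + n$ ($Q{\left(n \right)} = -6 + \left(-2 + n\right) = -8 + n$)
$v{\left(O,W \right)} = - \frac{1}{28}$ ($v{\left(O,W \right)} = \frac{1}{4 \left(\left(-8 - 3\right) + 4\right)} = \frac{1}{4 \left(-11 + 4\right)} = \frac{1}{4 \left(-7\right)} = \frac{1}{4} \left(- \frac{1}{7}\right) = - \frac{1}{28}$)
$v{\left(2,27 \right)} \left(5 - 46\right) = - \frac{5 - 46}{28} = \left(- \frac{1}{28}\right) \left(-41\right) = \frac{41}{28}$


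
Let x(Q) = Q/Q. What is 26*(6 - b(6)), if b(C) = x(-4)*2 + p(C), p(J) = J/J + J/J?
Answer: 52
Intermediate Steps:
x(Q) = 1
p(J) = 2 (p(J) = 1 + 1 = 2)
b(C) = 4 (b(C) = 1*2 + 2 = 2 + 2 = 4)
26*(6 - b(6)) = 26*(6 - 1*4) = 26*(6 - 4) = 26*2 = 52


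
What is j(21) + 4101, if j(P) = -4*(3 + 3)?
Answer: 4077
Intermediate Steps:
j(P) = -24 (j(P) = -4*6 = -24)
j(21) + 4101 = -24 + 4101 = 4077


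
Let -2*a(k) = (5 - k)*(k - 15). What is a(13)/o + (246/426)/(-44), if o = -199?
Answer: 16833/621676 ≈ 0.027077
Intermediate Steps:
a(k) = -(-15 + k)*(5 - k)/2 (a(k) = -(5 - k)*(k - 15)/2 = -(5 - k)*(-15 + k)/2 = -(-15 + k)*(5 - k)/2)
a(13)/o + (246/426)/(-44) = (75/2 + (½)*13² - 10*13)/(-199) + (246/426)/(-44) = (75/2 + (½)*169 - 130)*(-1/199) + (246*(1/426))*(-1/44) = (75/2 + 169/2 - 130)*(-1/199) + (41/71)*(-1/44) = -8*(-1/199) - 41/3124 = 8/199 - 41/3124 = 16833/621676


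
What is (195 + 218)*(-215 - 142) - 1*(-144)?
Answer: -147297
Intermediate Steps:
(195 + 218)*(-215 - 142) - 1*(-144) = 413*(-357) + 144 = -147441 + 144 = -147297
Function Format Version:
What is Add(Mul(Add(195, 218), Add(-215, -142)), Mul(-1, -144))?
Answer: -147297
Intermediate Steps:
Add(Mul(Add(195, 218), Add(-215, -142)), Mul(-1, -144)) = Add(Mul(413, -357), 144) = Add(-147441, 144) = -147297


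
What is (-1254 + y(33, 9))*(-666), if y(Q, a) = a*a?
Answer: 781218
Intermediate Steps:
y(Q, a) = a²
(-1254 + y(33, 9))*(-666) = (-1254 + 9²)*(-666) = (-1254 + 81)*(-666) = -1173*(-666) = 781218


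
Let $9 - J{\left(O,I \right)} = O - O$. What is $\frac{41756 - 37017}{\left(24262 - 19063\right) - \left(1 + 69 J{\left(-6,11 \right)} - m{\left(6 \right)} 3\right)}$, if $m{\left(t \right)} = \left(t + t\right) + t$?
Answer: $\frac{4739}{4631} \approx 1.0233$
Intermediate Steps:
$m{\left(t \right)} = 3 t$ ($m{\left(t \right)} = 2 t + t = 3 t$)
$J{\left(O,I \right)} = 9$ ($J{\left(O,I \right)} = 9 - \left(O - O\right) = 9 - 0 = 9 + 0 = 9$)
$\frac{41756 - 37017}{\left(24262 - 19063\right) - \left(1 + 69 J{\left(-6,11 \right)} - m{\left(6 \right)} 3\right)} = \frac{41756 - 37017}{\left(24262 - 19063\right) - \left(622 - 3 \cdot 6 \cdot 3\right)} = \frac{4739}{\left(24262 - 19063\right) + \left(-621 + \left(-1 + 18 \cdot 3\right)\right)} = \frac{4739}{5199 + \left(-621 + \left(-1 + 54\right)\right)} = \frac{4739}{5199 + \left(-621 + 53\right)} = \frac{4739}{5199 - 568} = \frac{4739}{4631}$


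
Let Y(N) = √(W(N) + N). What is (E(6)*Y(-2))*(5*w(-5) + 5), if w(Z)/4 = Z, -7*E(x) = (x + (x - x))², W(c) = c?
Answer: 6840*I/7 ≈ 977.14*I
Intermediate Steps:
E(x) = -x²/7 (E(x) = -(x + (x - x))²/7 = -(x + 0)²/7 = -x²/7)
Y(N) = √2*√N (Y(N) = √(N + N) = √(2*N) = √2*√N)
w(Z) = 4*Z
(E(6)*Y(-2))*(5*w(-5) + 5) = ((-⅐*6²)*(√2*√(-2)))*(5*(4*(-5)) + 5) = ((-⅐*36)*(√2*(I*√2)))*(5*(-20) + 5) = (-72*I/7)*(-100 + 5) = -72*I/7*(-95) = 6840*I/7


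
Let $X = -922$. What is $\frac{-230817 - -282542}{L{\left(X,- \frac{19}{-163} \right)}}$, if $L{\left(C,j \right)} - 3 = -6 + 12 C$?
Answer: $- \frac{51725}{11067} \approx -4.6738$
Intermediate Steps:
$L{\left(C,j \right)} = -3 + 12 C$ ($L{\left(C,j \right)} = 3 + \left(-6 + 12 C\right) = -3 + 12 C$)
$\frac{-230817 - -282542}{L{\left(X,- \frac{19}{-163} \right)}} = \frac{-230817 - -282542}{-3 + 12 \left(-922\right)} = \frac{-230817 + 282542}{-3 - 11064} = \frac{51725}{-11067} = 51725 \left(- \frac{1}{11067}\right) = - \frac{51725}{11067}$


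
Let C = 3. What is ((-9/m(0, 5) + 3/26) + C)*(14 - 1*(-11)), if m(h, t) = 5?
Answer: 855/26 ≈ 32.885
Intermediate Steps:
((-9/m(0, 5) + 3/26) + C)*(14 - 1*(-11)) = ((-9/5 + 3/26) + 3)*(14 - 1*(-11)) = ((-9*⅕ + 3*(1/26)) + 3)*(14 + 11) = ((-9/5 + 3/26) + 3)*25 = (-219/130 + 3)*25 = (171/130)*25 = 855/26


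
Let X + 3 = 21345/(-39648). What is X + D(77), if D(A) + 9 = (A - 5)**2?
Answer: 68346037/13216 ≈ 5171.5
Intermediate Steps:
X = -46763/13216 (X = -3 + 21345/(-39648) = -3 + 21345*(-1/39648) = -3 - 7115/13216 = -46763/13216 ≈ -3.5384)
D(A) = -9 + (-5 + A)**2 (D(A) = -9 + (A - 5)**2 = -9 + (-5 + A)**2)
X + D(77) = -46763/13216 + (-9 + (-5 + 77)**2) = -46763/13216 + (-9 + 72**2) = -46763/13216 + (-9 + 5184) = -46763/13216 + 5175 = 68346037/13216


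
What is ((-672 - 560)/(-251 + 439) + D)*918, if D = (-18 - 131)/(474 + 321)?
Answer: -77070078/12455 ≈ -6187.9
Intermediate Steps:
D = -149/795 ≈ -0.18742
((-672 - 560)/(-251 + 439) + D)*918 = ((-672 - 560)/(-251 + 439) - 149/795)*918 = (-1232/188 - 149/795)*918 = (-1232*1/188 - 149/795)*918 = (-308/47 - 149/795)*918 = -251863/37365*918 = -77070078/12455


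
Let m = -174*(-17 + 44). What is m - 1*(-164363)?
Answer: 159665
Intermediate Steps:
m = -4698 (m = -174*27 = -4698)
m - 1*(-164363) = -4698 - 1*(-164363) = -4698 + 164363 = 159665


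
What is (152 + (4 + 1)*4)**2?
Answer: 29584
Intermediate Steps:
(152 + (4 + 1)*4)**2 = (152 + 5*4)**2 = (152 + 20)**2 = 172**2 = 29584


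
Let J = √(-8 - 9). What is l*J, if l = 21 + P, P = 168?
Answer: 189*I*√17 ≈ 779.27*I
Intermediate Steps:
l = 189 (l = 21 + 168 = 189)
J = I*√17 (J = √(-17) = I*√17 ≈ 4.1231*I)
l*J = 189*(I*√17) = 189*I*√17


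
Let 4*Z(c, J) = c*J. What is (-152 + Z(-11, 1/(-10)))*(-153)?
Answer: 928557/40 ≈ 23214.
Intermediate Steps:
Z(c, J) = J*c/4 (Z(c, J) = (c*J)/4 = (J*c)/4 = J*c/4)
(-152 + Z(-11, 1/(-10)))*(-153) = (-152 + (1/4)*(-11)/(-10))*(-153) = (-152 + (1/4)*(-1/10)*(-11))*(-153) = (-152 + 11/40)*(-153) = -6069/40*(-153) = 928557/40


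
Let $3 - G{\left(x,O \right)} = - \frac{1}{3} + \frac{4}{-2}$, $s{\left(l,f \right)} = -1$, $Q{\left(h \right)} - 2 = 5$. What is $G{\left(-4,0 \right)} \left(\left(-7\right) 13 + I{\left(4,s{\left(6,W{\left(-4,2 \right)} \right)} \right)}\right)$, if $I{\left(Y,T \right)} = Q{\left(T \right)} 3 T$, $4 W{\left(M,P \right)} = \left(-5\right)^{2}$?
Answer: $- \frac{1792}{3} \approx -597.33$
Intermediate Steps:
$W{\left(M,P \right)} = \frac{25}{4}$ ($W{\left(M,P \right)} = \frac{\left(-5\right)^{2}}{4} = \frac{1}{4} \cdot 25 = \frac{25}{4}$)
$Q{\left(h \right)} = 7$ ($Q{\left(h \right)} = 2 + 5 = 7$)
$I{\left(Y,T \right)} = 21 T$ ($I{\left(Y,T \right)} = 7 \cdot 3 T = 21 T$)
$G{\left(x,O \right)} = \frac{16}{3}$ ($G{\left(x,O \right)} = 3 - \left(- \frac{1}{3} + \frac{4}{-2}\right) = 3 - \left(\left(-1\right) \frac{1}{3} + 4 \left(- \frac{1}{2}\right)\right) = 3 - \left(- \frac{1}{3} - 2\right) = 3 - - \frac{7}{3} = 3 + \frac{7}{3} = \frac{16}{3}$)
$G{\left(-4,0 \right)} \left(\left(-7\right) 13 + I{\left(4,s{\left(6,W{\left(-4,2 \right)} \right)} \right)}\right) = \frac{16 \left(\left(-7\right) 13 + 21 \left(-1\right)\right)}{3} = \frac{16 \left(-91 - 21\right)}{3} = \frac{16}{3} \left(-112\right) = - \frac{1792}{3}$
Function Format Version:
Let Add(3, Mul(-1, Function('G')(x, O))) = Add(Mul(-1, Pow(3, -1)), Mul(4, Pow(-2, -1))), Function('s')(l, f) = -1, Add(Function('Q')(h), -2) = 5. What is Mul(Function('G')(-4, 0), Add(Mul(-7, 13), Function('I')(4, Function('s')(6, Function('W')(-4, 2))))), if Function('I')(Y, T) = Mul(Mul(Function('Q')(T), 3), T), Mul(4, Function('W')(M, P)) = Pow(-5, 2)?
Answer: Rational(-1792, 3) ≈ -597.33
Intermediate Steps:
Function('W')(M, P) = Rational(25, 4) (Function('W')(M, P) = Mul(Rational(1, 4), Pow(-5, 2)) = Mul(Rational(1, 4), 25) = Rational(25, 4))
Function('Q')(h) = 7 (Function('Q')(h) = Add(2, 5) = 7)
Function('I')(Y, T) = Mul(21, T) (Function('I')(Y, T) = Mul(Mul(7, 3), T) = Mul(21, T))
Function('G')(x, O) = Rational(16, 3) (Function('G')(x, O) = Add(3, Mul(-1, Add(Mul(-1, Pow(3, -1)), Mul(4, Pow(-2, -1))))) = Add(3, Mul(-1, Add(Mul(-1, Rational(1, 3)), Mul(4, Rational(-1, 2))))) = Add(3, Mul(-1, Add(Rational(-1, 3), -2))) = Add(3, Mul(-1, Rational(-7, 3))) = Add(3, Rational(7, 3)) = Rational(16, 3))
Mul(Function('G')(-4, 0), Add(Mul(-7, 13), Function('I')(4, Function('s')(6, Function('W')(-4, 2))))) = Mul(Rational(16, 3), Add(Mul(-7, 13), Mul(21, -1))) = Mul(Rational(16, 3), Add(-91, -21)) = Mul(Rational(16, 3), -112) = Rational(-1792, 3)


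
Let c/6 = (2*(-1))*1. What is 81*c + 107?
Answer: -865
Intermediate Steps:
c = -12 (c = 6*((2*(-1))*1) = 6*(-2*1) = 6*(-2) = -12)
81*c + 107 = 81*(-12) + 107 = -972 + 107 = -865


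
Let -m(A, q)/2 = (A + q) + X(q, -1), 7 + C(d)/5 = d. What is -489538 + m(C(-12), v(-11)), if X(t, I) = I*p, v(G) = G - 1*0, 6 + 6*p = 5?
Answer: -1467979/3 ≈ -4.8933e+5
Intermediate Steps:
p = -1/6 (p = -1 + (1/6)*5 = -1 + 5/6 = -1/6 ≈ -0.16667)
C(d) = -35 + 5*d
v(G) = G (v(G) = G + 0 = G)
X(t, I) = -I/6 (X(t, I) = I*(-1/6) = -I/6)
m(A, q) = -1/3 - 2*A - 2*q (m(A, q) = -2*((A + q) - 1/6*(-1)) = -2*((A + q) + 1/6) = -2*(1/6 + A + q) = -1/3 - 2*A - 2*q)
-489538 + m(C(-12), v(-11)) = -489538 + (-1/3 - 2*(-35 + 5*(-12)) - 2*(-11)) = -489538 + (-1/3 - 2*(-35 - 60) + 22) = -489538 + (-1/3 - 2*(-95) + 22) = -489538 + (-1/3 + 190 + 22) = -489538 + 635/3 = -1467979/3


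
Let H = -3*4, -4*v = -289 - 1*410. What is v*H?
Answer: -2097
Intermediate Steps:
v = 699/4 (v = -(-289 - 1*410)/4 = -(-289 - 410)/4 = -¼*(-699) = 699/4 ≈ 174.75)
H = -12
v*H = (699/4)*(-12) = -2097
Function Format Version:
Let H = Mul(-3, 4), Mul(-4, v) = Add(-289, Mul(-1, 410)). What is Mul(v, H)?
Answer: -2097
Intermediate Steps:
v = Rational(699, 4) (v = Mul(Rational(-1, 4), Add(-289, Mul(-1, 410))) = Mul(Rational(-1, 4), Add(-289, -410)) = Mul(Rational(-1, 4), -699) = Rational(699, 4) ≈ 174.75)
H = -12
Mul(v, H) = Mul(Rational(699, 4), -12) = -2097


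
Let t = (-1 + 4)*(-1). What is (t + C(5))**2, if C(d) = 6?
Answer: 9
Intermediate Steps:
t = -3 (t = 3*(-1) = -3)
(t + C(5))**2 = (-3 + 6)**2 = 3**2 = 9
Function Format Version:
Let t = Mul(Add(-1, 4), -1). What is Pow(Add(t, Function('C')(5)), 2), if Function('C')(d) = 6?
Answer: 9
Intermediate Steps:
t = -3 (t = Mul(3, -1) = -3)
Pow(Add(t, Function('C')(5)), 2) = Pow(Add(-3, 6), 2) = Pow(3, 2) = 9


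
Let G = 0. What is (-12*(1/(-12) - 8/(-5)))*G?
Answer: 0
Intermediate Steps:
(-12*(1/(-12) - 8/(-5)))*G = -12*(1/(-12) - 8/(-5))*0 = -12*(1*(-1/12) - 8*(-⅕))*0 = -12*(-1/12 + 8/5)*0 = -12*91/60*0 = -91/5*0 = 0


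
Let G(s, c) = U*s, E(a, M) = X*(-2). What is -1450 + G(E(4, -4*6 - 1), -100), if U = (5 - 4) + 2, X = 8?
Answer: -1498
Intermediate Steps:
E(a, M) = -16 (E(a, M) = 8*(-2) = -16)
U = 3 (U = 1 + 2 = 3)
G(s, c) = 3*s
-1450 + G(E(4, -4*6 - 1), -100) = -1450 + 3*(-16) = -1450 - 48 = -1498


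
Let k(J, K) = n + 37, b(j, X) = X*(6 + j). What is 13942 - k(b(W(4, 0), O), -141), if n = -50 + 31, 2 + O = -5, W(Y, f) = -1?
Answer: 13924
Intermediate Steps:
O = -7 (O = -2 - 5 = -7)
n = -19
k(J, K) = 18 (k(J, K) = -19 + 37 = 18)
13942 - k(b(W(4, 0), O), -141) = 13942 - 1*18 = 13942 - 18 = 13924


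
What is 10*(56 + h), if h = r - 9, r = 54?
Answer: 1010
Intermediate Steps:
h = 45 (h = 54 - 9 = 45)
10*(56 + h) = 10*(56 + 45) = 10*101 = 1010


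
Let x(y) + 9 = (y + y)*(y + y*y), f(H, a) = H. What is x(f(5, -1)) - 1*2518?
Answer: -2227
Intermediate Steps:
x(y) = -9 + 2*y*(y + y²) (x(y) = -9 + (y + y)*(y + y*y) = -9 + (2*y)*(y + y²) = -9 + 2*y*(y + y²))
x(f(5, -1)) - 1*2518 = (-9 + 2*5² + 2*5³) - 1*2518 = (-9 + 2*25 + 2*125) - 2518 = (-9 + 50 + 250) - 2518 = 291 - 2518 = -2227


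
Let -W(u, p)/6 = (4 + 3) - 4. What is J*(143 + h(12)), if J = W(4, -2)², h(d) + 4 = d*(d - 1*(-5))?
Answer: 111132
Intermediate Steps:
W(u, p) = -18 (W(u, p) = -6*((4 + 3) - 4) = -6*(7 - 4) = -6*3 = -18)
h(d) = -4 + d*(5 + d) (h(d) = -4 + d*(d - 1*(-5)) = -4 + d*(d + 5) = -4 + d*(5 + d))
J = 324 (J = (-18)² = 324)
J*(143 + h(12)) = 324*(143 + (-4 + 12² + 5*12)) = 324*(143 + (-4 + 144 + 60)) = 324*(143 + 200) = 324*343 = 111132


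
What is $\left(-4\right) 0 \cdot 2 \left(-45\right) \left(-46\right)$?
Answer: $0$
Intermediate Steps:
$\left(-4\right) 0 \cdot 2 \left(-45\right) \left(-46\right) = 0 \cdot 2 \left(-45\right) \left(-46\right) = 0 \left(-45\right) \left(-46\right) = 0 \left(-46\right) = 0$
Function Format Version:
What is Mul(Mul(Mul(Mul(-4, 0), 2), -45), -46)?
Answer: 0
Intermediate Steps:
Mul(Mul(Mul(Mul(-4, 0), 2), -45), -46) = Mul(Mul(Mul(0, 2), -45), -46) = Mul(Mul(0, -45), -46) = Mul(0, -46) = 0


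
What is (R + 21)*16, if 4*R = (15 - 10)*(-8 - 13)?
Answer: -84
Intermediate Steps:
R = -105/4 (R = ((15 - 10)*(-8 - 13))/4 = (5*(-21))/4 = (¼)*(-105) = -105/4 ≈ -26.250)
(R + 21)*16 = (-105/4 + 21)*16 = -21/4*16 = -84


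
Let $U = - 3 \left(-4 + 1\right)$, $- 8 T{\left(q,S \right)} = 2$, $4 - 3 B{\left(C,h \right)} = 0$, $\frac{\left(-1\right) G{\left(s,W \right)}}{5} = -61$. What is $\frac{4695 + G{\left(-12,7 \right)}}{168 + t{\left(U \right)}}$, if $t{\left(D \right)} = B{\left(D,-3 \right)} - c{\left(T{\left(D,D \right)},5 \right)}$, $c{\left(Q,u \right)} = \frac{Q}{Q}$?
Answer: $\frac{3000}{101} \approx 29.703$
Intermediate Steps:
$G{\left(s,W \right)} = 305$ ($G{\left(s,W \right)} = \left(-5\right) \left(-61\right) = 305$)
$B{\left(C,h \right)} = \frac{4}{3}$ ($B{\left(C,h \right)} = \frac{4}{3} - 0 = \frac{4}{3} + 0 = \frac{4}{3}$)
$T{\left(q,S \right)} = - \frac{1}{4}$ ($T{\left(q,S \right)} = \left(- \frac{1}{8}\right) 2 = - \frac{1}{4}$)
$U = 9$ ($U = \left(-3\right) \left(-3\right) = 9$)
$c{\left(Q,u \right)} = 1$
$t{\left(D \right)} = \frac{1}{3}$ ($t{\left(D \right)} = \frac{4}{3} - 1 = \frac{1}{3}$)
$\frac{4695 + G{\left(-12,7 \right)}}{168 + t{\left(U \right)}} = \frac{4695 + 305}{168 + \frac{1}{3}} = \frac{5000}{\frac{505}{3}} = 5000 \cdot \frac{3}{505} = \frac{3000}{101}$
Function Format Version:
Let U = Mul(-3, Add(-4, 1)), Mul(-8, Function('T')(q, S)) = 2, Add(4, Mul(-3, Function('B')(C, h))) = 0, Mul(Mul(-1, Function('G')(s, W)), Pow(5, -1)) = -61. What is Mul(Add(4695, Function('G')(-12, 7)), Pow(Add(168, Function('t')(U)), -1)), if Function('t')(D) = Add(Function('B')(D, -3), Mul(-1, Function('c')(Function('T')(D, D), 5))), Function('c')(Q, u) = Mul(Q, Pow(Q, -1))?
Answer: Rational(3000, 101) ≈ 29.703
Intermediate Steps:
Function('G')(s, W) = 305 (Function('G')(s, W) = Mul(-5, -61) = 305)
Function('B')(C, h) = Rational(4, 3) (Function('B')(C, h) = Add(Rational(4, 3), Mul(Rational(-1, 3), 0)) = Add(Rational(4, 3), 0) = Rational(4, 3))
Function('T')(q, S) = Rational(-1, 4) (Function('T')(q, S) = Mul(Rational(-1, 8), 2) = Rational(-1, 4))
U = 9 (U = Mul(-3, -3) = 9)
Function('c')(Q, u) = 1
Function('t')(D) = Rational(1, 3) (Function('t')(D) = Add(Rational(4, 3), Mul(-1, 1)) = Add(Rational(4, 3), -1) = Rational(1, 3))
Mul(Add(4695, Function('G')(-12, 7)), Pow(Add(168, Function('t')(U)), -1)) = Mul(Add(4695, 305), Pow(Add(168, Rational(1, 3)), -1)) = Mul(5000, Pow(Rational(505, 3), -1)) = Mul(5000, Rational(3, 505)) = Rational(3000, 101)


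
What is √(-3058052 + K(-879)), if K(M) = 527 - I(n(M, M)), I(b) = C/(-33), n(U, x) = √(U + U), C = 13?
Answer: 2*I*√832411074/33 ≈ 1748.6*I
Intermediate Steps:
n(U, x) = √2*√U (n(U, x) = √(2*U) = √2*√U)
I(b) = -13/33 (I(b) = 13/(-33) = 13*(-1/33) = -13/33)
K(M) = 17404/33 (K(M) = 527 - 1*(-13/33) = 527 + 13/33 = 17404/33)
√(-3058052 + K(-879)) = √(-3058052 + 17404/33) = √(-100898312/33) = 2*I*√832411074/33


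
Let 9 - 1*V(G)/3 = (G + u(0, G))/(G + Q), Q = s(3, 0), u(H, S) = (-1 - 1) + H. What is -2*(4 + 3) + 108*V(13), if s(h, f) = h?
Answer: 10717/4 ≈ 2679.3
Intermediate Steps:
u(H, S) = -2 + H
Q = 3
V(G) = 27 - 3*(-2 + G)/(3 + G) (V(G) = 27 - 3*(G + (-2 + 0))/(G + 3) = 27 - 3*(G - 2)/(3 + G) = 27 - 3*(-2 + G)/(3 + G))
-2*(4 + 3) + 108*V(13) = -2*(4 + 3) + 108*(3*(29 + 8*13)/(3 + 13)) = -2*7 + 108*(3*(29 + 104)/16) = -14 + 108*(3*(1/16)*133) = -14 + 108*(399/16) = -14 + 10773/4 = 10717/4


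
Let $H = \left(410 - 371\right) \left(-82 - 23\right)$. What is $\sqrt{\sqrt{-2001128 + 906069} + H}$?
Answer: $\sqrt{-4095 + i \sqrt{1095059}} \approx 8.1115 + 64.504 i$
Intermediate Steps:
$H = -4095$ ($H = 39 \left(-105\right) = -4095$)
$\sqrt{\sqrt{-2001128 + 906069} + H} = \sqrt{\sqrt{-2001128 + 906069} - 4095} = \sqrt{\sqrt{-1095059} - 4095} = \sqrt{i \sqrt{1095059} - 4095} = \sqrt{-4095 + i \sqrt{1095059}}$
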